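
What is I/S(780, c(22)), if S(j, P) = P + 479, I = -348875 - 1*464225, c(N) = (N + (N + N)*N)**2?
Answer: -813100/980579 ≈ -0.82920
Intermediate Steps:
c(N) = (N + 2*N**2)**2 (c(N) = (N + (2*N)*N)**2 = (N + 2*N**2)**2)
I = -813100 (I = -348875 - 464225 = -813100)
S(j, P) = 479 + P
I/S(780, c(22)) = -813100/(479 + 22**2*(1 + 2*22)**2) = -813100/(479 + 484*(1 + 44)**2) = -813100/(479 + 484*45**2) = -813100/(479 + 484*2025) = -813100/(479 + 980100) = -813100/980579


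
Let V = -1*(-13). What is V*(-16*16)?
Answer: -3328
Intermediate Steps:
V = 13
V*(-16*16) = 13*(-16*16) = 13*(-256) = -3328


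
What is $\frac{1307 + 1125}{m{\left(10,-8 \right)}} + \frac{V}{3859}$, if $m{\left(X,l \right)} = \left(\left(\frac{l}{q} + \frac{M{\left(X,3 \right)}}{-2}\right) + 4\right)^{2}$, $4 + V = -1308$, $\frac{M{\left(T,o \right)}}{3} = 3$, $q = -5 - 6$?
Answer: $\frac{4542349792}{96475} \approx 47083.0$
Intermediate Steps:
$q = -11$ ($q = -5 - 6 = -11$)
$M{\left(T,o \right)} = 9$ ($M{\left(T,o \right)} = 3 \cdot 3 = 9$)
$V = -1312$ ($V = -4 - 1308 = -1312$)
$m{\left(X,l \right)} = \left(- \frac{1}{2} - \frac{l}{11}\right)^{2}$ ($m{\left(X,l \right)} = \left(\left(\frac{l}{-11} + \frac{9}{-2}\right) + 4\right)^{2} = \left(\left(l \left(- \frac{1}{11}\right) + 9 \left(- \frac{1}{2}\right)\right) + 4\right)^{2} = \left(\left(- \frac{l}{11} - \frac{9}{2}\right) + 4\right)^{2} = \left(\left(- \frac{9}{2} - \frac{l}{11}\right) + 4\right)^{2} = \left(- \frac{1}{2} - \frac{l}{11}\right)^{2}$)
$\frac{1307 + 1125}{m{\left(10,-8 \right)}} + \frac{V}{3859} = \frac{1307 + 1125}{\frac{1}{484} \left(11 + 2 \left(-8\right)\right)^{2}} - \frac{1312}{3859} = \frac{2432}{\frac{1}{484} \left(11 - 16\right)^{2}} - \frac{1312}{3859} = \frac{2432}{\frac{1}{484} \left(-5\right)^{2}} - \frac{1312}{3859} = \frac{2432}{\frac{1}{484} \cdot 25} - \frac{1312}{3859} = \frac{2432}{\frac{25}{484}} - \frac{1312}{3859} = 2432 \cdot \frac{484}{25} - \frac{1312}{3859} = \frac{1177088}{25} - \frac{1312}{3859} = \frac{4542349792}{96475}$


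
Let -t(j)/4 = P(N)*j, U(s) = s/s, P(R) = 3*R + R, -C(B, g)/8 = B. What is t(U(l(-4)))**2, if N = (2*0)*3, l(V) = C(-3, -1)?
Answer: 0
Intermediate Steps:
C(B, g) = -8*B
l(V) = 24 (l(V) = -8*(-3) = 24)
N = 0 (N = 0*3 = 0)
P(R) = 4*R
U(s) = 1
t(j) = 0 (t(j) = -4*4*0*j = -0*j = -4*0 = 0)
t(U(l(-4)))**2 = 0**2 = 0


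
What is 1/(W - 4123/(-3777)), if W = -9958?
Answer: -3777/37607243 ≈ -0.00010043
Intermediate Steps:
1/(W - 4123/(-3777)) = 1/(-9958 - 4123/(-3777)) = 1/(-9958 - 4123*(-1/3777)) = 1/(-9958 + 4123/3777) = 1/(-37607243/3777) = -3777/37607243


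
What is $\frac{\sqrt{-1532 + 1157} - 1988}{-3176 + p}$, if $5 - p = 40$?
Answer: $\frac{1988}{3211} - \frac{5 i \sqrt{15}}{3211} \approx 0.61912 - 0.0060308 i$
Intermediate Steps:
$p = -35$ ($p = 5 - 40 = -35$)
$\frac{\sqrt{-1532 + 1157} - 1988}{-3176 + p} = \frac{\sqrt{-1532 + 1157} - 1988}{-3176 - 35} = \frac{\sqrt{-375} - 1988}{-3211} = \left(5 i \sqrt{15} - 1988\right) \left(- \frac{1}{3211}\right) = \left(-1988 + 5 i \sqrt{15}\right) \left(- \frac{1}{3211}\right) = \frac{1988}{3211} - \frac{5 i \sqrt{15}}{3211}$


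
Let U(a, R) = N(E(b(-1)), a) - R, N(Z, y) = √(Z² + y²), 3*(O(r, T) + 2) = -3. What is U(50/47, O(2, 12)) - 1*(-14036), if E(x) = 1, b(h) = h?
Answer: 14039 + √4709/47 ≈ 14040.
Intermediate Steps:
O(r, T) = -3 (O(r, T) = -2 + (⅓)*(-3) = -2 - 1 = -3)
U(a, R) = √(1 + a²) - R (U(a, R) = √(1² + a²) - R = √(1 + a²) - R)
U(50/47, O(2, 12)) - 1*(-14036) = (√(1 + (50/47)²) - 1*(-3)) - 1*(-14036) = (√(1 + (50*(1/47))²) + 3) + 14036 = (√(1 + (50/47)²) + 3) + 14036 = (√(1 + 2500/2209) + 3) + 14036 = (√(4709/2209) + 3) + 14036 = (√4709/47 + 3) + 14036 = (3 + √4709/47) + 14036 = 14039 + √4709/47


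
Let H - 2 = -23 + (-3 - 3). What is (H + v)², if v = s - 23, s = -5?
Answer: 3025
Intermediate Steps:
v = -28 (v = -5 - 23 = -28)
H = -27 (H = 2 + (-23 + (-3 - 3)) = 2 + (-23 - 6) = 2 - 29 = -27)
(H + v)² = (-27 - 28)² = (-55)² = 3025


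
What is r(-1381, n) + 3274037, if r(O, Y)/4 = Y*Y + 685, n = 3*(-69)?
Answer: 3448173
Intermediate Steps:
n = -207
r(O, Y) = 2740 + 4*Y² (r(O, Y) = 4*(Y*Y + 685) = 4*(Y² + 685) = 4*(685 + Y²) = 2740 + 4*Y²)
r(-1381, n) + 3274037 = (2740 + 4*(-207)²) + 3274037 = (2740 + 4*42849) + 3274037 = (2740 + 171396) + 3274037 = 174136 + 3274037 = 3448173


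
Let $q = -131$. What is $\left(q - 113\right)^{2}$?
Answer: $59536$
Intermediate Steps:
$\left(q - 113\right)^{2} = \left(-131 - 113\right)^{2} = \left(-244\right)^{2} = 59536$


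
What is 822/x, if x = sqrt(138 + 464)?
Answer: 411*sqrt(602)/301 ≈ 33.502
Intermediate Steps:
x = sqrt(602) ≈ 24.536
822/x = 822/(sqrt(602)) = 822*(sqrt(602)/602) = 411*sqrt(602)/301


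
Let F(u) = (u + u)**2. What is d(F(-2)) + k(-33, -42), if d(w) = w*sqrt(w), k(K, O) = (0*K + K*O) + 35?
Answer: 1485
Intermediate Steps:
F(u) = 4*u**2 (F(u) = (2*u)**2 = 4*u**2)
k(K, O) = 35 + K*O (k(K, O) = (0 + K*O) + 35 = K*O + 35 = 35 + K*O)
d(w) = w**(3/2)
d(F(-2)) + k(-33, -42) = (4*(-2)**2)**(3/2) + (35 - 33*(-42)) = (4*4)**(3/2) + (35 + 1386) = 16**(3/2) + 1421 = 64 + 1421 = 1485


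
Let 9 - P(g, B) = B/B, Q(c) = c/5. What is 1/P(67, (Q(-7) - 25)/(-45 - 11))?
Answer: ⅛ ≈ 0.12500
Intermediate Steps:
Q(c) = c/5 (Q(c) = c*(⅕) = c/5)
P(g, B) = 8 (P(g, B) = 9 - B/B = 9 - 1*1 = 9 - 1 = 8)
1/P(67, (Q(-7) - 25)/(-45 - 11)) = 1/8 = ⅛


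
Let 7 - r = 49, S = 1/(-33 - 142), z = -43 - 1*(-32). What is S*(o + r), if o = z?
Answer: 53/175 ≈ 0.30286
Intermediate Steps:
z = -11 (z = -43 + 32 = -11)
S = -1/175 (S = 1/(-175) = -1/175 ≈ -0.0057143)
r = -42 (r = 7 - 1*49 = 7 - 49 = -42)
o = -11
S*(o + r) = -(-11 - 42)/175 = -1/175*(-53) = 53/175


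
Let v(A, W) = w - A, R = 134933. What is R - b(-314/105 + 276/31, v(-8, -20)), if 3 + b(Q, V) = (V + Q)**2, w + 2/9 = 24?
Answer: 12731393310296/95355225 ≈ 1.3352e+5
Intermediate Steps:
w = 214/9 (w = -2/9 + 24 = 214/9 ≈ 23.778)
v(A, W) = 214/9 - A
b(Q, V) = -3 + (Q + V)**2 (b(Q, V) = -3 + (V + Q)**2 = -3 + (Q + V)**2)
R - b(-314/105 + 276/31, v(-8, -20)) = 134933 - (-3 + ((-314/105 + 276/31) + (214/9 - 1*(-8)))**2) = 134933 - (-3 + ((-314*1/105 + 276*(1/31)) + (214/9 + 8))**2) = 134933 - (-3 + ((-314/105 + 276/31) + 286/9)**2) = 134933 - (-3 + (19246/3255 + 286/9)**2) = 134933 - (-3 + (368048/9765)**2) = 134933 - (-3 + 135459330304/95355225) = 134933 - 1*135173264629/95355225 = 134933 - 135173264629/95355225 = 12731393310296/95355225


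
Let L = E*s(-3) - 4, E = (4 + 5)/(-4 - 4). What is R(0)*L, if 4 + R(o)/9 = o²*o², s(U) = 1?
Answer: 369/2 ≈ 184.50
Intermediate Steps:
R(o) = -36 + 9*o⁴ (R(o) = -36 + 9*(o²*o²) = -36 + 9*o⁴)
E = -9/8 (E = 9/(-8) = 9*(-⅛) = -9/8 ≈ -1.1250)
L = -41/8 (L = -9/8*1 - 4 = -9/8 - 4 = -41/8 ≈ -5.1250)
R(0)*L = (-36 + 9*0⁴)*(-41/8) = (-36 + 9*0)*(-41/8) = (-36 + 0)*(-41/8) = -36*(-41/8) = 369/2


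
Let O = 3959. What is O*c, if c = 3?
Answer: 11877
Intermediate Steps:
O*c = 3959*3 = 11877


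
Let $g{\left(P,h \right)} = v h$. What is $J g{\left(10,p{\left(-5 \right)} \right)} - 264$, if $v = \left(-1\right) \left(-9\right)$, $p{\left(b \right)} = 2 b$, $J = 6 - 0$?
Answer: $-804$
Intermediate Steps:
$J = 6$ ($J = 6 + 0 = 6$)
$v = 9$
$g{\left(P,h \right)} = 9 h$
$J g{\left(10,p{\left(-5 \right)} \right)} - 264 = 6 \cdot 9 \cdot 2 \left(-5\right) - 264 = 6 \cdot 9 \left(-10\right) - 264 = 6 \left(-90\right) - 264 = -540 - 264 = -804$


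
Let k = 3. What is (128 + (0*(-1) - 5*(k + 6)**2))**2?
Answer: 76729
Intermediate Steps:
(128 + (0*(-1) - 5*(k + 6)**2))**2 = (128 + (0*(-1) - 5*(3 + 6)**2))**2 = (128 + (0 - 5*9**2))**2 = (128 + (0 - 5*81))**2 = (128 + (0 - 405))**2 = (128 - 405)**2 = (-277)**2 = 76729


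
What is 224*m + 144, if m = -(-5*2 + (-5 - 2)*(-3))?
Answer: -2320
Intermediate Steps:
m = -11 (m = -(-10 - 7*(-3)) = -(-10 + 21) = -1*11 = -11)
224*m + 144 = 224*(-11) + 144 = -2464 + 144 = -2320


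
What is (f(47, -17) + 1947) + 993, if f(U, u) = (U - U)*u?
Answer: 2940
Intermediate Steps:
f(U, u) = 0 (f(U, u) = 0*u = 0)
(f(47, -17) + 1947) + 993 = (0 + 1947) + 993 = 1947 + 993 = 2940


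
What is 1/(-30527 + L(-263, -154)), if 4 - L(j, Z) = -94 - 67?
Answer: -1/30362 ≈ -3.2936e-5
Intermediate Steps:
L(j, Z) = 165 (L(j, Z) = 4 - (-94 - 67) = 4 - 1*(-161) = 4 + 161 = 165)
1/(-30527 + L(-263, -154)) = 1/(-30527 + 165) = 1/(-30362) = -1/30362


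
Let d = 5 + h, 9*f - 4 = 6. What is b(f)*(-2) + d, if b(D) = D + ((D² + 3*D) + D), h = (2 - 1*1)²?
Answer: -614/81 ≈ -7.5802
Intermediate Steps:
f = 10/9 (f = 4/9 + (⅑)*6 = 4/9 + ⅔ = 10/9 ≈ 1.1111)
h = 1 (h = (2 - 1)² = 1² = 1)
b(D) = D² + 5*D (b(D) = D + (D² + 4*D) = D² + 5*D)
d = 6 (d = 5 + 1 = 6)
b(f)*(-2) + d = (10*(5 + 10/9)/9)*(-2) + 6 = ((10/9)*(55/9))*(-2) + 6 = (550/81)*(-2) + 6 = -1100/81 + 6 = -614/81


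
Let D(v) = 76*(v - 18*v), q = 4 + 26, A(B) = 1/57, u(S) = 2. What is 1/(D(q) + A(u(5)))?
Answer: -57/2209319 ≈ -2.5800e-5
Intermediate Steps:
A(B) = 1/57
q = 30
D(v) = -1292*v (D(v) = 76*(-17*v) = -1292*v)
1/(D(q) + A(u(5))) = 1/(-1292*30 + 1/57) = 1/(-38760 + 1/57) = 1/(-2209319/57) = -57/2209319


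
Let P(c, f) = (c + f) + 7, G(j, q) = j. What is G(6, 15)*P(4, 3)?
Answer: 84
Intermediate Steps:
P(c, f) = 7 + c + f
G(6, 15)*P(4, 3) = 6*(7 + 4 + 3) = 6*14 = 84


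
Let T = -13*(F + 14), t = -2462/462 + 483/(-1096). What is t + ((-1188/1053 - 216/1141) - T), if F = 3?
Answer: 16394274475/76639992 ≈ 213.91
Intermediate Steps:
t = -1460749/253176 (t = -2462*1/462 + 483*(-1/1096) = -1231/231 - 483/1096 = -1460749/253176 ≈ -5.7697)
T = -221 (T = -13*(3 + 14) = -13*17 = -221)
t + ((-1188/1053 - 216/1141) - T) = -1460749/253176 + ((-1188/1053 - 216/1141) - 1*(-221)) = -1460749/253176 + ((-1188*1/1053 - 216*1/1141) + 221) = -1460749/253176 + ((-44/39 - 216/1141) + 221) = -1460749/253176 + (-58628/44499 + 221) = -1460749/253176 + 9775651/44499 = 16394274475/76639992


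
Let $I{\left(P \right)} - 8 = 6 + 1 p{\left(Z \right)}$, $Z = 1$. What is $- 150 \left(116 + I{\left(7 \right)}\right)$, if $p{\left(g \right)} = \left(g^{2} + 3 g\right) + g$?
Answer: $-20250$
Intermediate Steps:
$p{\left(g \right)} = g^{2} + 4 g$
$I{\left(P \right)} = 19$ ($I{\left(P \right)} = 8 + \left(6 + 1 \cdot 1 \left(4 + 1\right)\right) = 8 + \left(6 + 1 \cdot 1 \cdot 5\right) = 8 + \left(6 + 1 \cdot 5\right) = 8 + \left(6 + 5\right) = 8 + 11 = 19$)
$- 150 \left(116 + I{\left(7 \right)}\right) = - 150 \left(116 + 19\right) = \left(-150\right) 135 = -20250$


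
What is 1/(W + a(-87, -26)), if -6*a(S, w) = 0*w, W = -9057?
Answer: -1/9057 ≈ -0.00011041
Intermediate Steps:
a(S, w) = 0 (a(S, w) = -0*w = -⅙*0 = 0)
1/(W + a(-87, -26)) = 1/(-9057 + 0) = 1/(-9057) = -1/9057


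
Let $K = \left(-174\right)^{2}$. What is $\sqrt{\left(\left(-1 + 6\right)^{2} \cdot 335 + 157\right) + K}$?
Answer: $42 \sqrt{22} \approx 197.0$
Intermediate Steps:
$K = 30276$
$\sqrt{\left(\left(-1 + 6\right)^{2} \cdot 335 + 157\right) + K} = \sqrt{\left(\left(-1 + 6\right)^{2} \cdot 335 + 157\right) + 30276} = \sqrt{\left(5^{2} \cdot 335 + 157\right) + 30276} = \sqrt{\left(25 \cdot 335 + 157\right) + 30276} = \sqrt{\left(8375 + 157\right) + 30276} = \sqrt{8532 + 30276} = \sqrt{38808} = 42 \sqrt{22}$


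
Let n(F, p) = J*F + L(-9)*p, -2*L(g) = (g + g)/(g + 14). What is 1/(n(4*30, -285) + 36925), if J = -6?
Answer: 1/35692 ≈ 2.8017e-5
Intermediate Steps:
L(g) = -g/(14 + g) (L(g) = -(g + g)/(2*(g + 14)) = -2*g/(2*(14 + g)) = -g/(14 + g))
n(F, p) = -6*F + 9*p/5 (n(F, p) = -6*F + (-1*(-9)/(14 - 9))*p = -6*F + (-1*(-9)/5)*p = -6*F + (-1*(-9)*⅕)*p = -6*F + 9*p/5)
1/(n(4*30, -285) + 36925) = 1/((-24*30 + (9/5)*(-285)) + 36925) = 1/((-6*120 - 513) + 36925) = 1/((-720 - 513) + 36925) = 1/(-1233 + 36925) = 1/35692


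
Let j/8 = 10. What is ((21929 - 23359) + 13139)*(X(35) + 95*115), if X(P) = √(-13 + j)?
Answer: 127920825 + 11709*√67 ≈ 1.2802e+8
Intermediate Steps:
j = 80 (j = 8*10 = 80)
X(P) = √67 (X(P) = √(-13 + 80) = √67)
((21929 - 23359) + 13139)*(X(35) + 95*115) = ((21929 - 23359) + 13139)*(√67 + 95*115) = (-1430 + 13139)*(√67 + 10925) = 11709*(10925 + √67) = 127920825 + 11709*√67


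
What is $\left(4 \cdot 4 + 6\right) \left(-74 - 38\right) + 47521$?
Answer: $45057$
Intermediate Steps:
$\left(4 \cdot 4 + 6\right) \left(-74 - 38\right) + 47521 = \left(16 + 6\right) \left(-112\right) + 47521 = 22 \left(-112\right) + 47521 = -2464 + 47521 = 45057$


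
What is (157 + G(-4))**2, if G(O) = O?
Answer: 23409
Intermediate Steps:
(157 + G(-4))**2 = (157 - 4)**2 = 153**2 = 23409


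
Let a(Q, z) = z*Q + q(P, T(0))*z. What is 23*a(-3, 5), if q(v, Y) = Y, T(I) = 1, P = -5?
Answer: -230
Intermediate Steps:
a(Q, z) = z + Q*z (a(Q, z) = z*Q + 1*z = Q*z + z = z + Q*z)
23*a(-3, 5) = 23*(5*(1 - 3)) = 23*(5*(-2)) = 23*(-10) = -230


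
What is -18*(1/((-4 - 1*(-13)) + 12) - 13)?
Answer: 1632/7 ≈ 233.14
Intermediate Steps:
-18*(1/((-4 - 1*(-13)) + 12) - 13) = -18*(1/((-4 + 13) + 12) - 13) = -18*(1/(9 + 12) - 13) = -18*(1/21 - 13) = -18*(-272/21) = 1632/7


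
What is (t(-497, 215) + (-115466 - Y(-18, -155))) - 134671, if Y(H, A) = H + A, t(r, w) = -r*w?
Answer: -143109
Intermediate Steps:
t(r, w) = -r*w
Y(H, A) = A + H
(t(-497, 215) + (-115466 - Y(-18, -155))) - 134671 = (-1*(-497)*215 + (-115466 - (-155 - 18))) - 134671 = (106855 + (-115466 - 1*(-173))) - 134671 = (106855 + (-115466 + 173)) - 134671 = (106855 - 115293) - 134671 = -8438 - 134671 = -143109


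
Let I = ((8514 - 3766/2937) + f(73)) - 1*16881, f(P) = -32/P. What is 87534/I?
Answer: -18767377134/1794262069 ≈ -10.460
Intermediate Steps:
I = -1794262069/214401 (I = ((8514 - 3766/2937) - 32/73) - 1*16881 = ((8514 - 3766*1/2937) - 32*1/73) - 16881 = ((8514 - 3766/2937) - 32/73) - 16881 = (25001852/2937 - 32/73) - 16881 = 1825041212/214401 - 16881 = -1794262069/214401 ≈ -8368.7)
87534/I = 87534/(-1794262069/214401) = 87534*(-214401/1794262069) = -18767377134/1794262069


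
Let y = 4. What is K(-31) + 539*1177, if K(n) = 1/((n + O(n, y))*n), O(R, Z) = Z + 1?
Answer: 511328819/806 ≈ 6.3440e+5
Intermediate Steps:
O(R, Z) = 1 + Z
K(n) = 1/(n*(5 + n)) (K(n) = 1/((n + (1 + 4))*n) = 1/((n + 5)*n) = 1/((5 + n)*n) = 1/(n*(5 + n)))
K(-31) + 539*1177 = 1/((-31)*(5 - 31)) + 539*1177 = -1/31/(-26) + 634403 = -1/31*(-1/26) + 634403 = 1/806 + 634403 = 511328819/806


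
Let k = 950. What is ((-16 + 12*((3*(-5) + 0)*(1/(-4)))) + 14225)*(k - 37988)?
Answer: -527939652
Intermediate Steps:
((-16 + 12*((3*(-5) + 0)*(1/(-4)))) + 14225)*(k - 37988) = ((-16 + 12*((3*(-5) + 0)*(1/(-4)))) + 14225)*(950 - 37988) = ((-16 + 12*((-15 + 0)*(1*(-1/4)))) + 14225)*(-37038) = ((-16 + 12*(-15*(-1/4))) + 14225)*(-37038) = ((-16 + 12*(15/4)) + 14225)*(-37038) = ((-16 + 45) + 14225)*(-37038) = (29 + 14225)*(-37038) = 14254*(-37038) = -527939652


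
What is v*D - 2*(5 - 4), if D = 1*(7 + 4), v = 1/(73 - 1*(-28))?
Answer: -191/101 ≈ -1.8911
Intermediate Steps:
v = 1/101 (v = 1/(73 + 28) = 1/101 ≈ 0.0099010)
D = 11 (D = 1*11 = 11)
v*D - 2*(5 - 4) = (1/101)*11 - 2*(5 - 4) = 11/101 - 2*1 = 11/101 - 2 = -191/101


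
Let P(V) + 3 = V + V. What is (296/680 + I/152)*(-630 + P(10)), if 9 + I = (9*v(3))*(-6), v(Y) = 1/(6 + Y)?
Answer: -2665937/12920 ≈ -206.34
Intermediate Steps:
P(V) = -3 + 2*V (P(V) = -3 + (V + V) = -3 + 2*V)
I = -15 (I = -9 + (9/(6 + 3))*(-6) = -9 + (9/9)*(-6) = -9 + (9*(1/9))*(-6) = -9 + 1*(-6) = -9 - 6 = -15)
(296/680 + I/152)*(-630 + P(10)) = (296/680 - 15/152)*(-630 + (-3 + 2*10)) = (296*(1/680) - 15*1/152)*(-630 + (-3 + 20)) = (37/85 - 15/152)*(-630 + 17) = (4349/12920)*(-613) = -2665937/12920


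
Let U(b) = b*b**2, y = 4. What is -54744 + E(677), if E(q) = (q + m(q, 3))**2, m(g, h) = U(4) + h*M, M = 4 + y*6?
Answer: 625881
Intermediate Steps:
U(b) = b**3
M = 28 (M = 4 + 4*6 = 4 + 24 = 28)
m(g, h) = 64 + 28*h (m(g, h) = 4**3 + h*28 = 64 + 28*h)
E(q) = (148 + q)**2 (E(q) = (q + (64 + 28*3))**2 = (q + (64 + 84))**2 = (q + 148)**2 = (148 + q)**2)
-54744 + E(677) = -54744 + (148 + 677)**2 = -54744 + 825**2 = -54744 + 680625 = 625881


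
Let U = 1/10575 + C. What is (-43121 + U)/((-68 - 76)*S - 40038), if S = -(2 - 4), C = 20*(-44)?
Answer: 232655287/213223725 ≈ 1.0911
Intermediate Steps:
C = -880
S = 2 (S = -1*(-2) = 2)
U = -9305999/10575 (U = 1/10575 - 880 = -9305999/10575 ≈ -880.00)
(-43121 + U)/((-68 - 76)*S - 40038) = (-43121 - 9305999/10575)/((-68 - 76)*2 - 40038) = -465310574/(10575*(-144*2 - 40038)) = -465310574/(10575*(-288 - 40038)) = -465310574/10575/(-40326) = -465310574/10575*(-1/40326) = 232655287/213223725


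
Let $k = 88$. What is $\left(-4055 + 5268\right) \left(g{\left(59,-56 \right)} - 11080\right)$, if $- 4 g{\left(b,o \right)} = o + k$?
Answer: $-13449744$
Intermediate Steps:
$g{\left(b,o \right)} = -22 - \frac{o}{4}$ ($g{\left(b,o \right)} = - \frac{o + 88}{4} = - \frac{88 + o}{4} = -22 - \frac{o}{4}$)
$\left(-4055 + 5268\right) \left(g{\left(59,-56 \right)} - 11080\right) = \left(-4055 + 5268\right) \left(\left(-22 - -14\right) - 11080\right) = 1213 \left(\left(-22 + 14\right) - 11080\right) = 1213 \left(-8 - 11080\right) = 1213 \left(-11088\right) = -13449744$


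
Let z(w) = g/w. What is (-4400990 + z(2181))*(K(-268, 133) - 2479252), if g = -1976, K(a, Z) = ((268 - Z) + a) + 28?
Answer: 23798259816850262/2181 ≈ 1.0912e+13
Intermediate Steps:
K(a, Z) = 296 + a - Z (K(a, Z) = (268 + a - Z) + 28 = 296 + a - Z)
z(w) = -1976/w
(-4400990 + z(2181))*(K(-268, 133) - 2479252) = (-4400990 - 1976/2181)*((296 - 268 - 1*133) - 2479252) = (-4400990 - 1976*1/2181)*((296 - 268 - 133) - 2479252) = (-4400990 - 1976/2181)*(-105 - 2479252) = -9598561166/2181*(-2479357) = 23798259816850262/2181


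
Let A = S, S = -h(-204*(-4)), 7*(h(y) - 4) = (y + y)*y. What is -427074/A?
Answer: 1494759/665870 ≈ 2.2448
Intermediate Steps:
h(y) = 4 + 2*y**2/7 (h(y) = 4 + ((y + y)*y)/7 = 4 + ((2*y)*y)/7 = 4 + (2*y**2)/7 = 4 + 2*y**2/7)
S = -1331740/7 (S = -(4 + 2*(-204*(-4))**2/7) = -(4 + (2/7)*816**2) = -(4 + (2/7)*665856) = -(4 + 1331712/7) = -1*1331740/7 = -1331740/7 ≈ -1.9025e+5)
A = -1331740/7 ≈ -1.9025e+5
-427074/A = -427074/(-1331740/7) = -427074*(-7/1331740) = 1494759/665870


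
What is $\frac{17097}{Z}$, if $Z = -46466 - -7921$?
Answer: $- \frac{17097}{38545} \approx -0.44356$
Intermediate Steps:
$Z = -38545$ ($Z = -46466 + 7921 = -38545$)
$\frac{17097}{Z} = \frac{17097}{-38545} = 17097 \left(- \frac{1}{38545}\right) = - \frac{17097}{38545}$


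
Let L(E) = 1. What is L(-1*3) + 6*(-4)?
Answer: -23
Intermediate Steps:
L(-1*3) + 6*(-4) = 1 + 6*(-4) = 1 - 24 = -23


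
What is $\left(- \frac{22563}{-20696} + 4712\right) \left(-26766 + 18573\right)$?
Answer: $- \frac{799162548195}{20696} \approx -3.8614 \cdot 10^{7}$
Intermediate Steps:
$\left(- \frac{22563}{-20696} + 4712\right) \left(-26766 + 18573\right) = \left(\left(-22563\right) \left(- \frac{1}{20696}\right) + 4712\right) \left(-8193\right) = \left(\frac{22563}{20696} + 4712\right) \left(-8193\right) = \frac{97542115}{20696} \left(-8193\right) = - \frac{799162548195}{20696}$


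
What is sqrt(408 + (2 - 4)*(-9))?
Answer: sqrt(426) ≈ 20.640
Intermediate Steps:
sqrt(408 + (2 - 4)*(-9)) = sqrt(408 - 2*(-9)) = sqrt(408 + 18) = sqrt(426)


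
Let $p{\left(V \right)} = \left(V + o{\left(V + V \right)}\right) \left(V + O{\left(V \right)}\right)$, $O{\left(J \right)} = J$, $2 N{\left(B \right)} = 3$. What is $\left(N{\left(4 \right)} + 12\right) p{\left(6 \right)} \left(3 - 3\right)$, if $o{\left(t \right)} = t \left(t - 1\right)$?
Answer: $0$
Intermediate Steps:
$N{\left(B \right)} = \frac{3}{2}$ ($N{\left(B \right)} = \frac{1}{2} \cdot 3 = \frac{3}{2}$)
$o{\left(t \right)} = t \left(-1 + t\right)$
$p{\left(V \right)} = 2 V \left(V + 2 V \left(-1 + 2 V\right)\right)$ ($p{\left(V \right)} = \left(V + \left(V + V\right) \left(-1 + \left(V + V\right)\right)\right) \left(V + V\right) = \left(V + 2 V \left(-1 + 2 V\right)\right) 2 V = 2 V \left(V + 2 V \left(-1 + 2 V\right)\right)$)
$\left(N{\left(4 \right)} + 12\right) p{\left(6 \right)} \left(3 - 3\right) = \left(\frac{3}{2} + 12\right) 6^{2} \left(-2 + 8 \cdot 6\right) \left(3 - 3\right) = \frac{27 \cdot 36 \left(-2 + 48\right) \left(3 - 3\right)}{2} = \frac{27 \cdot 36 \cdot 46 \cdot 0}{2} = \frac{27 \cdot 1656 \cdot 0}{2} = \frac{27}{2} \cdot 0 = 0$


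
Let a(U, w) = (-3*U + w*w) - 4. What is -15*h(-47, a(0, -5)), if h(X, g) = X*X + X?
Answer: -32430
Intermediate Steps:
a(U, w) = -4 + w**2 - 3*U (a(U, w) = (-3*U + w**2) - 4 = (w**2 - 3*U) - 4 = -4 + w**2 - 3*U)
h(X, g) = X + X**2 (h(X, g) = X**2 + X = X + X**2)
-15*h(-47, a(0, -5)) = -(-705)*(1 - 47) = -(-705)*(-46) = -15*2162 = -32430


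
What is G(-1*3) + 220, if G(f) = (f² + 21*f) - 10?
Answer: 156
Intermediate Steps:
G(f) = -10 + f² + 21*f
G(-1*3) + 220 = (-10 + (-1*3)² + 21*(-1*3)) + 220 = (-10 + (-3)² + 21*(-3)) + 220 = (-10 + 9 - 63) + 220 = -64 + 220 = 156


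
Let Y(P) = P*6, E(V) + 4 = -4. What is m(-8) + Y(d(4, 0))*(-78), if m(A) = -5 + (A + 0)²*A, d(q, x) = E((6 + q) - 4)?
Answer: 3227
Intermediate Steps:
E(V) = -8 (E(V) = -4 - 4 = -8)
d(q, x) = -8
Y(P) = 6*P
m(A) = -5 + A³ (m(A) = -5 + A²*A = -5 + A³)
m(-8) + Y(d(4, 0))*(-78) = (-5 + (-8)³) + (6*(-8))*(-78) = (-5 - 512) - 48*(-78) = -517 + 3744 = 3227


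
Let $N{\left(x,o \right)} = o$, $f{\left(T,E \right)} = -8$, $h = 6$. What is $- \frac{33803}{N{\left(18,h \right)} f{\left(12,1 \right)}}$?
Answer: $\frac{33803}{48} \approx 704.23$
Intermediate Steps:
$- \frac{33803}{N{\left(18,h \right)} f{\left(12,1 \right)}} = - \frac{33803}{6 \left(-8\right)} = - \frac{33803}{-48} = \left(-33803\right) \left(- \frac{1}{48}\right) = \frac{33803}{48}$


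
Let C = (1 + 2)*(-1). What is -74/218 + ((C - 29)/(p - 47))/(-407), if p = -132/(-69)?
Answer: -15696407/46004431 ≈ -0.34119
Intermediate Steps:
C = -3 (C = 3*(-1) = -3)
p = 44/23 (p = -132*(-1/69) = 44/23 ≈ 1.9130)
-74/218 + ((C - 29)/(p - 47))/(-407) = -74/218 + ((-3 - 29)/(44/23 - 47))/(-407) = -74*1/218 - 32/(-1037/23)*(-1/407) = -37/109 - 32*(-23/1037)*(-1/407) = -37/109 + (736/1037)*(-1/407) = -37/109 - 736/422059 = -15696407/46004431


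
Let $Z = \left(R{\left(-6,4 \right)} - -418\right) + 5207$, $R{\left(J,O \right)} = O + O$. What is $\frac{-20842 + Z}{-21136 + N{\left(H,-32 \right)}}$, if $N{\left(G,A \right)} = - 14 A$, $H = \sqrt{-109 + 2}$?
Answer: $\frac{15209}{20688} \approx 0.73516$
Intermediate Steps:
$R{\left(J,O \right)} = 2 O$
$H = i \sqrt{107}$ ($H = \sqrt{-107} = i \sqrt{107} \approx 10.344 i$)
$Z = 5633$ ($Z = \left(2 \cdot 4 - -418\right) + 5207 = \left(8 + 418\right) + 5207 = 426 + 5207 = 5633$)
$\frac{-20842 + Z}{-21136 + N{\left(H,-32 \right)}} = \frac{-20842 + 5633}{-21136 - -448} = - \frac{15209}{-21136 + 448} = - \frac{15209}{-20688} = \left(-15209\right) \left(- \frac{1}{20688}\right) = \frac{15209}{20688}$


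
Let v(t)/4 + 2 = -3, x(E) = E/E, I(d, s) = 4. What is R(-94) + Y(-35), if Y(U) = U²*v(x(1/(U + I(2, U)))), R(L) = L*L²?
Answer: -855084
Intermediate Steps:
R(L) = L³
x(E) = 1
v(t) = -20 (v(t) = -8 + 4*(-3) = -8 - 12 = -20)
Y(U) = -20*U² (Y(U) = U²*(-20) = -20*U²)
R(-94) + Y(-35) = (-94)³ - 20*(-35)² = -830584 - 20*1225 = -830584 - 24500 = -855084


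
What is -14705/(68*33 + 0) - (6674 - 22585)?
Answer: 2099387/132 ≈ 15904.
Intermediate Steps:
-14705/(68*33 + 0) - (6674 - 22585) = -14705/(2244 + 0) - 1*(-15911) = -14705/2244 + 15911 = -14705*1/2244 + 15911 = -865/132 + 15911 = 2099387/132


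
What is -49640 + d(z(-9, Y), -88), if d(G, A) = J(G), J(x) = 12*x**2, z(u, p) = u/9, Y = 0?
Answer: -49628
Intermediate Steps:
z(u, p) = u/9 (z(u, p) = u*(1/9) = u/9)
d(G, A) = 12*G**2
-49640 + d(z(-9, Y), -88) = -49640 + 12*((1/9)*(-9))**2 = -49640 + 12*(-1)**2 = -49640 + 12*1 = -49640 + 12 = -49628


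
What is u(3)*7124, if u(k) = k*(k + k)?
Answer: 128232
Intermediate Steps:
u(k) = 2*k² (u(k) = k*(2*k) = 2*k²)
u(3)*7124 = (2*3²)*7124 = (2*9)*7124 = 18*7124 = 128232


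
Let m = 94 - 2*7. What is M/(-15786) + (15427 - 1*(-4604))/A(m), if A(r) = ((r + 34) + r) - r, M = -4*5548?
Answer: 53123209/299934 ≈ 177.12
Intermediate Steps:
M = -22192
m = 80 (m = 94 - 1*14 = 94 - 14 = 80)
A(r) = 34 + r (A(r) = ((34 + r) + r) - r = (34 + 2*r) - r = 34 + r)
M/(-15786) + (15427 - 1*(-4604))/A(m) = -22192/(-15786) + (15427 - 1*(-4604))/(34 + 80) = -22192*(-1/15786) + (15427 + 4604)/114 = 11096/7893 + 20031*(1/114) = 11096/7893 + 6677/38 = 53123209/299934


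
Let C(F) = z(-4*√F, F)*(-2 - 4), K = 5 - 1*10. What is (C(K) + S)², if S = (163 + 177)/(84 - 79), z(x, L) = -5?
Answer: 9604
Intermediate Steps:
K = -5 (K = 5 - 10 = -5)
C(F) = 30 (C(F) = -5*(-2 - 4) = -5*(-6) = 30)
S = 68 (S = 340/5 = 340*(⅕) = 68)
(C(K) + S)² = (30 + 68)² = 98² = 9604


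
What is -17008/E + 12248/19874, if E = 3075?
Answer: -150177196/30556275 ≈ -4.9148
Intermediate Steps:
-17008/E + 12248/19874 = -17008/3075 + 12248/19874 = -17008*1/3075 + 12248*(1/19874) = -17008/3075 + 6124/9937 = -150177196/30556275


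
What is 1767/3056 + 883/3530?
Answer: 4467979/5393840 ≈ 0.82835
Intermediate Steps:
1767/3056 + 883/3530 = 4467979/5393840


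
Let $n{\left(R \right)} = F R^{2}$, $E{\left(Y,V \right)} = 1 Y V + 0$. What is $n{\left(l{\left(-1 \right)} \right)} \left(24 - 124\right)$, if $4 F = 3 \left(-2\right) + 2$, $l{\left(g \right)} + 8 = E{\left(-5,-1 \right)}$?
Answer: $900$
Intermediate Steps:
$E{\left(Y,V \right)} = V Y$ ($E{\left(Y,V \right)} = Y V + 0 = V Y + 0 = V Y$)
$l{\left(g \right)} = -3$ ($l{\left(g \right)} = -8 - -5 = -8 + 5 = -3$)
$F = -1$ ($F = \frac{3 \left(-2\right) + 2}{4} = \frac{-6 + 2}{4} = \frac{1}{4} \left(-4\right) = -1$)
$n{\left(R \right)} = - R^{2}$
$n{\left(l{\left(-1 \right)} \right)} \left(24 - 124\right) = - \left(-3\right)^{2} \left(24 - 124\right) = \left(-1\right) 9 \left(-100\right) = \left(-9\right) \left(-100\right) = 900$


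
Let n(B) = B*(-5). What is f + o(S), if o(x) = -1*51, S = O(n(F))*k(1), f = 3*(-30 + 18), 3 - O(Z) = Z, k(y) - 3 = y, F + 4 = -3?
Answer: -87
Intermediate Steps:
F = -7 (F = -4 - 3 = -7)
k(y) = 3 + y
n(B) = -5*B
O(Z) = 3 - Z
f = -36 (f = 3*(-12) = -36)
S = -128 (S = (3 - (-5)*(-7))*(3 + 1) = (3 - 1*35)*4 = (3 - 35)*4 = -32*4 = -128)
o(x) = -51
f + o(S) = -36 - 51 = -87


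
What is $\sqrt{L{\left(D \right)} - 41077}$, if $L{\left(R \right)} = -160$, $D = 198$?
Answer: $i \sqrt{41237} \approx 203.07 i$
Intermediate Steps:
$\sqrt{L{\left(D \right)} - 41077} = \sqrt{-160 - 41077} = \sqrt{-41237} = i \sqrt{41237}$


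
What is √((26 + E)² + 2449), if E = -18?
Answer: √2513 ≈ 50.130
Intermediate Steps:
√((26 + E)² + 2449) = √((26 - 18)² + 2449) = √(8² + 2449) = √(64 + 2449) = √2513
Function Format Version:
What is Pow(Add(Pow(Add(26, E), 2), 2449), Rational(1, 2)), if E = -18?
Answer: Pow(2513, Rational(1, 2)) ≈ 50.130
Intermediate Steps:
Pow(Add(Pow(Add(26, E), 2), 2449), Rational(1, 2)) = Pow(Add(Pow(Add(26, -18), 2), 2449), Rational(1, 2)) = Pow(Add(Pow(8, 2), 2449), Rational(1, 2)) = Pow(Add(64, 2449), Rational(1, 2)) = Pow(2513, Rational(1, 2))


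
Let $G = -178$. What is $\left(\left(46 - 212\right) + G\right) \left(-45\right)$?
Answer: $15480$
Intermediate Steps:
$\left(\left(46 - 212\right) + G\right) \left(-45\right) = \left(\left(46 - 212\right) - 178\right) \left(-45\right) = \left(-166 - 178\right) \left(-45\right) = \left(-344\right) \left(-45\right) = 15480$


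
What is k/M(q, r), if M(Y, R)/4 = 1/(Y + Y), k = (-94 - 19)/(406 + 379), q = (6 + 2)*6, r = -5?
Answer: -2712/785 ≈ -3.4548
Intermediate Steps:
q = 48 (q = 8*6 = 48)
k = -113/785 ≈ -0.14395
M(Y, R) = 2/Y (M(Y, R) = 4/(Y + Y) = 4/((2*Y)) = 4*(1/(2*Y)) = 2/Y)
k/M(q, r) = -113/(785*(2/48)) = -113/(785*(2*(1/48))) = -113/(785*1/24) = -113/785*24 = -2712/785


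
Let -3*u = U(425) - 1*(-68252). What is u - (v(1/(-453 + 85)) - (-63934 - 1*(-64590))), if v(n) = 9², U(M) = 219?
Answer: -66746/3 ≈ -22249.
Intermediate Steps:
v(n) = 81
u = -68471/3 (u = -(219 - 1*(-68252))/3 = -(219 + 68252)/3 = -⅓*68471 = -68471/3 ≈ -22824.)
u - (v(1/(-453 + 85)) - (-63934 - 1*(-64590))) = -68471/3 - (81 - (-63934 - 1*(-64590))) = -68471/3 - (81 - (-63934 + 64590)) = -68471/3 - (81 - 1*656) = -68471/3 - (81 - 656) = -68471/3 - 1*(-575) = -68471/3 + 575 = -66746/3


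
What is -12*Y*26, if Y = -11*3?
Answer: 10296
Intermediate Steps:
Y = -33
-12*Y*26 = -12*(-33)*26 = 396*26 = 10296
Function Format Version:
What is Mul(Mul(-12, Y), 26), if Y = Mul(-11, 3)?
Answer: 10296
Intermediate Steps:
Y = -33
Mul(Mul(-12, Y), 26) = Mul(Mul(-12, -33), 26) = Mul(396, 26) = 10296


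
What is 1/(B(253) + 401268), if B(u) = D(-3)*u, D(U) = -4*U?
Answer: 1/404304 ≈ 2.4734e-6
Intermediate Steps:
B(u) = 12*u (B(u) = (-4*(-3))*u = 12*u)
1/(B(253) + 401268) = 1/(12*253 + 401268) = 1/(3036 + 401268) = 1/404304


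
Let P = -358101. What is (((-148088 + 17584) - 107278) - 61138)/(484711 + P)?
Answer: -29892/12661 ≈ -2.3610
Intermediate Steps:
(((-148088 + 17584) - 107278) - 61138)/(484711 + P) = (((-148088 + 17584) - 107278) - 61138)/(484711 - 358101) = ((-130504 - 107278) - 61138)/126610 = (-237782 - 61138)*(1/126610) = -298920*1/126610 = -29892/12661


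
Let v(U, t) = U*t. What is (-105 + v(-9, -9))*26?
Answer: -624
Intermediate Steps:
(-105 + v(-9, -9))*26 = (-105 - 9*(-9))*26 = (-105 + 81)*26 = -24*26 = -624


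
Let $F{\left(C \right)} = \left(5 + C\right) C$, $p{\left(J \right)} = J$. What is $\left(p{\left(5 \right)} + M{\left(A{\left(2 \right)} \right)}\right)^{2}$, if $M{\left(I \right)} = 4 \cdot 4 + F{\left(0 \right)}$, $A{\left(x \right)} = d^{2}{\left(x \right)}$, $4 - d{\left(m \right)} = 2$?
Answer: $441$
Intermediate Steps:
$d{\left(m \right)} = 2$ ($d{\left(m \right)} = 4 - 2 = 2$)
$A{\left(x \right)} = 4$ ($A{\left(x \right)} = 2^{2} = 4$)
$F{\left(C \right)} = C \left(5 + C\right)$
$M{\left(I \right)} = 16$ ($M{\left(I \right)} = 4 \cdot 4 + 0 \left(5 + 0\right) = 16 + 0 \cdot 5 = 16 + 0 = 16$)
$\left(p{\left(5 \right)} + M{\left(A{\left(2 \right)} \right)}\right)^{2} = \left(5 + 16\right)^{2} = 21^{2} = 441$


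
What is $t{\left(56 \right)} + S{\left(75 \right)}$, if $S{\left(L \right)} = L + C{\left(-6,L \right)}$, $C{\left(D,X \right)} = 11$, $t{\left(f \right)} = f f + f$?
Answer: $3278$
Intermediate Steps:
$t{\left(f \right)} = f + f^{2}$ ($t{\left(f \right)} = f^{2} + f = f + f^{2}$)
$S{\left(L \right)} = 11 + L$ ($S{\left(L \right)} = L + 11 = 11 + L$)
$t{\left(56 \right)} + S{\left(75 \right)} = 56 \left(1 + 56\right) + \left(11 + 75\right) = 56 \cdot 57 + 86 = 3192 + 86 = 3278$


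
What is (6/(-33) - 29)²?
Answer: 103041/121 ≈ 851.58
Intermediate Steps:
(6/(-33) - 29)² = (6*(-1/33) - 29)² = (-2/11 - 29)² = (-321/11)² = 103041/121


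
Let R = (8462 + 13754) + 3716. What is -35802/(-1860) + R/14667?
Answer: 31852303/1515590 ≈ 21.016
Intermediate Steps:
R = 25932 (R = 22216 + 3716 = 25932)
-35802/(-1860) + R/14667 = -35802/(-1860) + 25932/14667 = -35802*(-1/1860) + 25932*(1/14667) = 5967/310 + 8644/4889 = 31852303/1515590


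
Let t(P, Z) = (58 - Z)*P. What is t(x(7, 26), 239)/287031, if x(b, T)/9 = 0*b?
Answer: 0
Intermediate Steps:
x(b, T) = 0 (x(b, T) = 9*(0*b) = 9*0 = 0)
t(P, Z) = P*(58 - Z)
t(x(7, 26), 239)/287031 = (0*(58 - 1*239))/287031 = (0*(58 - 239))*(1/287031) = (0*(-181))*(1/287031) = 0*(1/287031) = 0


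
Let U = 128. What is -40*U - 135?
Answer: -5255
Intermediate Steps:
-40*U - 135 = -40*128 - 135 = -5120 - 135 = -5255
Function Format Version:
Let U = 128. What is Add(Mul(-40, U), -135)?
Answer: -5255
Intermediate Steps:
Add(Mul(-40, U), -135) = Add(Mul(-40, 128), -135) = Add(-5120, -135) = -5255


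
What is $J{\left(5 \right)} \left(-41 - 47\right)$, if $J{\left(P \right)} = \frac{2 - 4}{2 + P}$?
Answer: $\frac{176}{7} \approx 25.143$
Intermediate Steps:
$J{\left(P \right)} = - \frac{2}{2 + P}$
$J{\left(5 \right)} \left(-41 - 47\right) = - \frac{2}{2 + 5} \left(-41 - 47\right) = - \frac{2}{7} \left(-88\right) = \left(-2\right) \frac{1}{7} \left(-88\right) = \left(- \frac{2}{7}\right) \left(-88\right) = \frac{176}{7}$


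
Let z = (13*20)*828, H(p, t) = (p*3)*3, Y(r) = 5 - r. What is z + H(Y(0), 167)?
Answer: 215325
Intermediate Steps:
H(p, t) = 9*p (H(p, t) = (3*p)*3 = 9*p)
z = 215280 (z = 260*828 = 215280)
z + H(Y(0), 167) = 215280 + 9*(5 - 1*0) = 215280 + 9*(5 + 0) = 215280 + 9*5 = 215280 + 45 = 215325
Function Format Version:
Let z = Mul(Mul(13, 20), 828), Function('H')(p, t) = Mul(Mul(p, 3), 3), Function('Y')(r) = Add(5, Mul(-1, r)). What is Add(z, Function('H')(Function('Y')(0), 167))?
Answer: 215325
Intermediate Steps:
Function('H')(p, t) = Mul(9, p) (Function('H')(p, t) = Mul(Mul(3, p), 3) = Mul(9, p))
z = 215280 (z = Mul(260, 828) = 215280)
Add(z, Function('H')(Function('Y')(0), 167)) = Add(215280, Mul(9, Add(5, Mul(-1, 0)))) = Add(215280, Mul(9, Add(5, 0))) = Add(215280, Mul(9, 5)) = Add(215280, 45) = 215325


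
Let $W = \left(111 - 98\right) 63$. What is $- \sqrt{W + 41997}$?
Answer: $- 8 \sqrt{669} \approx -206.92$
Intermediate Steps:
$W = 819$ ($W = 13 \cdot 63 = 819$)
$- \sqrt{W + 41997} = - \sqrt{819 + 41997} = - \sqrt{42816} = - 8 \sqrt{669}$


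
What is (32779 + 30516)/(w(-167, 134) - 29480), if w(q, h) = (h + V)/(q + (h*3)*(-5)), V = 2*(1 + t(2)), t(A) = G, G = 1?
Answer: -137793215/64178098 ≈ -2.1470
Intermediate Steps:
t(A) = 1
V = 4 (V = 2*(1 + 1) = 2*2 = 4)
w(q, h) = (4 + h)/(q - 15*h) (w(q, h) = (h + 4)/(q + (h*3)*(-5)) = (4 + h)/(q + (3*h)*(-5)) = (4 + h)/(q - 15*h))
(32779 + 30516)/(w(-167, 134) - 29480) = (32779 + 30516)/((4 + 134)/(-167 - 15*134) - 29480) = 63295/(138/(-167 - 2010) - 29480) = 63295/(138/(-2177) - 29480) = 63295/(-1/2177*138 - 29480) = 63295/(-138/2177 - 29480) = 63295/(-64178098/2177) = 63295*(-2177/64178098) = -137793215/64178098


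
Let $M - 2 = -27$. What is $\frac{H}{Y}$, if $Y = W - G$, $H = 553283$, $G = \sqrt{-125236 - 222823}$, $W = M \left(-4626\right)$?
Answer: $\frac{63987178950}{13375270559} + \frac{553283 i \sqrt{348059}}{13375270559} \approx 4.784 + 0.024405 i$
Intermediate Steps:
$M = -25$ ($M = 2 - 27 = -25$)
$W = 115650$ ($W = \left(-25\right) \left(-4626\right) = 115650$)
$G = i \sqrt{348059}$ ($G = \sqrt{-348059} = i \sqrt{348059} \approx 589.96 i$)
$Y = 115650 - i \sqrt{348059} \approx 1.1565 \cdot 10^{5} - 589.96 i$
$\frac{H}{Y} = \frac{553283}{115650 - i \sqrt{348059}}$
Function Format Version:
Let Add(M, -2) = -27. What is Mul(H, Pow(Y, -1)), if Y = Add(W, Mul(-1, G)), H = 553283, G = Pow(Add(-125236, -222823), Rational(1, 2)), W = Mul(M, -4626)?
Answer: Add(Rational(63987178950, 13375270559), Mul(Rational(553283, 13375270559), I, Pow(348059, Rational(1, 2)))) ≈ Add(4.7840, Mul(0.024405, I))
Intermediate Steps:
M = -25 (M = Add(2, -27) = -25)
W = 115650 (W = Mul(-25, -4626) = 115650)
G = Mul(I, Pow(348059, Rational(1, 2))) (G = Pow(-348059, Rational(1, 2)) = Mul(I, Pow(348059, Rational(1, 2))) ≈ Mul(589.96, I))
Y = Add(115650, Mul(-1, I, Pow(348059, Rational(1, 2)))) (Y = Add(115650, Mul(-1, Mul(I, Pow(348059, Rational(1, 2))))) = Add(115650, Mul(-1, I, Pow(348059, Rational(1, 2)))) ≈ Add(1.1565e+5, Mul(-589.96, I)))
Mul(H, Pow(Y, -1)) = Mul(553283, Pow(Add(115650, Mul(-1, I, Pow(348059, Rational(1, 2)))), -1))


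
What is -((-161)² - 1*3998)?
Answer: -21923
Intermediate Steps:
-((-161)² - 1*3998) = -(25921 - 3998) = -1*21923 = -21923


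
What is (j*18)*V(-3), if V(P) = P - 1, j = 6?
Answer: -432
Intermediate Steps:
V(P) = -1 + P
(j*18)*V(-3) = (6*18)*(-1 - 3) = 108*(-4) = -432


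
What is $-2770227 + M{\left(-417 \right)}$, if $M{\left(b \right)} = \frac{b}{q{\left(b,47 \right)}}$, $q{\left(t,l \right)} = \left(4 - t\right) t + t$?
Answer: $- \frac{1169035793}{422} \approx -2.7702 \cdot 10^{6}$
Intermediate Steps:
$q{\left(t,l \right)} = t + t \left(4 - t\right)$ ($q{\left(t,l \right)} = t \left(4 - t\right) + t = t + t \left(4 - t\right)$)
$M{\left(b \right)} = \frac{1}{5 - b}$ ($M{\left(b \right)} = \frac{b}{b \left(5 - b\right)} = b \frac{1}{b \left(5 - b\right)} = \frac{1}{5 - b}$)
$-2770227 + M{\left(-417 \right)} = -2770227 - \frac{1}{-5 - 417} = -2770227 - \frac{1}{-422} = -2770227 - - \frac{1}{422} = -2770227 + \frac{1}{422} = - \frac{1169035793}{422}$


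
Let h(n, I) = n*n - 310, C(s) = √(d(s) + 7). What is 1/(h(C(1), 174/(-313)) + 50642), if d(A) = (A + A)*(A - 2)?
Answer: 1/50337 ≈ 1.9866e-5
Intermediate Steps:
d(A) = 2*A*(-2 + A) (d(A) = (2*A)*(-2 + A) = 2*A*(-2 + A))
C(s) = √(7 + 2*s*(-2 + s)) (C(s) = √(2*s*(-2 + s) + 7) = √(7 + 2*s*(-2 + s)))
h(n, I) = -310 + n² (h(n, I) = n² - 310 = -310 + n²)
1/(h(C(1), 174/(-313)) + 50642) = 1/((-310 + (√(7 + 2*1*(-2 + 1)))²) + 50642) = 1/((-310 + (√(7 + 2*1*(-1)))²) + 50642) = 1/((-310 + (√(7 - 2))²) + 50642) = 1/((-310 + (√5)²) + 50642) = 1/((-310 + 5) + 50642) = 1/(-305 + 50642) = 1/50337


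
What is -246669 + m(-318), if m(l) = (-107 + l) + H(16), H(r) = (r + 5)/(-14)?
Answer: -494191/2 ≈ -2.4710e+5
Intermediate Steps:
H(r) = -5/14 - r/14 (H(r) = (5 + r)*(-1/14) = -5/14 - r/14)
m(l) = -217/2 + l (m(l) = (-107 + l) + (-5/14 - 1/14*16) = (-107 + l) + (-5/14 - 8/7) = (-107 + l) - 3/2 = -217/2 + l)
-246669 + m(-318) = -246669 + (-217/2 - 318) = -246669 - 853/2 = -494191/2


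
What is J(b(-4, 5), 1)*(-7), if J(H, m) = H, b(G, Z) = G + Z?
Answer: -7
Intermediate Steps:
J(b(-4, 5), 1)*(-7) = (-4 + 5)*(-7) = 1*(-7) = -7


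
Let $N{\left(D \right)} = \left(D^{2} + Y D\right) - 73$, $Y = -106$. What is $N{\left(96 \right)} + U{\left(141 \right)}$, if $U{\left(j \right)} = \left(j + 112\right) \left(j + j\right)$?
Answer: $70313$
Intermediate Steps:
$N{\left(D \right)} = -73 + D^{2} - 106 D$ ($N{\left(D \right)} = \left(D^{2} - 106 D\right) - 73 = -73 + D^{2} - 106 D$)
$U{\left(j \right)} = 2 j \left(112 + j\right)$ ($U{\left(j \right)} = \left(112 + j\right) 2 j = 2 j \left(112 + j\right)$)
$N{\left(96 \right)} + U{\left(141 \right)} = \left(-73 + 96^{2} - 10176\right) + 2 \cdot 141 \left(112 + 141\right) = \left(-73 + 9216 - 10176\right) + 2 \cdot 141 \cdot 253 = -1033 + 71346 = 70313$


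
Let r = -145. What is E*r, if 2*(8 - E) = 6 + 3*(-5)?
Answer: -3625/2 ≈ -1812.5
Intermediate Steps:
E = 25/2 (E = 8 - (6 + 3*(-5))/2 = 8 - (6 - 15)/2 = 8 - ½*(-9) = 8 + 9/2 = 25/2 ≈ 12.500)
E*r = (25/2)*(-145) = -3625/2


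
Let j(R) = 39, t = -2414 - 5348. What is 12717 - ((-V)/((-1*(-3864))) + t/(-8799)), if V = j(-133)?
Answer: 20587614605/1619016 ≈ 12716.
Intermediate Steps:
t = -7762
V = 39
12717 - ((-V)/((-1*(-3864))) + t/(-8799)) = 12717 - ((-1*39)/((-1*(-3864))) - 7762/(-8799)) = 12717 - (-39/3864 - 7762*(-1/8799)) = 12717 - (-39*1/3864 + 7762/8799) = 12717 - (-13/1288 + 7762/8799) = 12717 - 1*1411867/1619016 = 12717 - 1411867/1619016 = 20587614605/1619016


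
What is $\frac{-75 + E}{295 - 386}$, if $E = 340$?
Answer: $- \frac{265}{91} \approx -2.9121$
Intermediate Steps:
$\frac{-75 + E}{295 - 386} = \frac{-75 + 340}{295 - 386} = \frac{265}{-91} = 265 \left(- \frac{1}{91}\right) = - \frac{265}{91}$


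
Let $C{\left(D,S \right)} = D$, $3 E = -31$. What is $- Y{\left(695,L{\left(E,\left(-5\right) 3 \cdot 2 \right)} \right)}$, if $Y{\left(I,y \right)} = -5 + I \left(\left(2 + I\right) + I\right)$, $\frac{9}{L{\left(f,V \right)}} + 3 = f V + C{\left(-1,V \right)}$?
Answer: $-967435$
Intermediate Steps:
$E = - \frac{31}{3}$ ($E = \frac{1}{3} \left(-31\right) = - \frac{31}{3} \approx -10.333$)
$L{\left(f,V \right)} = \frac{9}{-4 + V f}$ ($L{\left(f,V \right)} = \frac{9}{-3 + \left(f V - 1\right)} = \frac{9}{-3 + \left(V f - 1\right)} = \frac{9}{-3 + \left(-1 + V f\right)} = \frac{9}{-4 + V f}$)
$Y{\left(I,y \right)} = -5 + I \left(2 + 2 I\right)$
$- Y{\left(695,L{\left(E,\left(-5\right) 3 \cdot 2 \right)} \right)} = - (-5 + 2 \cdot 695 + 2 \cdot 695^{2}) = - (-5 + 1390 + 2 \cdot 483025) = - (-5 + 1390 + 966050) = \left(-1\right) 967435 = -967435$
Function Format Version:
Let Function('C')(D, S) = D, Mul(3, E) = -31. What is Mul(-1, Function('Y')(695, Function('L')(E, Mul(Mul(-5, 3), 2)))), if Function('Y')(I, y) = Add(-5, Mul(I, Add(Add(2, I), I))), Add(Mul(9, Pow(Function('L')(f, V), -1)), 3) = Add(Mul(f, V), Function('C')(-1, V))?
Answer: -967435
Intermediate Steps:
E = Rational(-31, 3) (E = Mul(Rational(1, 3), -31) = Rational(-31, 3) ≈ -10.333)
Function('L')(f, V) = Mul(9, Pow(Add(-4, Mul(V, f)), -1)) (Function('L')(f, V) = Mul(9, Pow(Add(-3, Add(Mul(f, V), -1)), -1)) = Mul(9, Pow(Add(-3, Add(Mul(V, f), -1)), -1)) = Mul(9, Pow(Add(-3, Add(-1, Mul(V, f))), -1)) = Mul(9, Pow(Add(-4, Mul(V, f)), -1)))
Function('Y')(I, y) = Add(-5, Mul(I, Add(2, Mul(2, I))))
Mul(-1, Function('Y')(695, Function('L')(E, Mul(Mul(-5, 3), 2)))) = Mul(-1, Add(-5, Mul(2, 695), Mul(2, Pow(695, 2)))) = Mul(-1, Add(-5, 1390, Mul(2, 483025))) = Mul(-1, Add(-5, 1390, 966050)) = Mul(-1, 967435) = -967435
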